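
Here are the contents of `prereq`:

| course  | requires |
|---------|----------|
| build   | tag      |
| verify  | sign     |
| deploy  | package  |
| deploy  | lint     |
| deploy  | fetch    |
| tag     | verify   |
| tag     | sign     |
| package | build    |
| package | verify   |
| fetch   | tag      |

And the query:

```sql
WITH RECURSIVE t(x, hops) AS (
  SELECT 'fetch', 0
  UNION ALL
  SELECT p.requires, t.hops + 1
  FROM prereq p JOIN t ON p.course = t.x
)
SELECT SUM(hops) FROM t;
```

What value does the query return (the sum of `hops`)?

Base: (fetch, hops=0).
Iteration 1: edges from {fetch} -> (tag, hops=1).
Iteration 2: edges from {tag} -> (sign, hops=2), (verify, hops=2).
Iteration 3: edges from {sign,verify} -> (sign, hops=3).
Iteration 4: no outgoing edges from {sign}; recursion stops.
SUM(hops) = 0 + 1 + 2 + 2 + 3 = 8.

8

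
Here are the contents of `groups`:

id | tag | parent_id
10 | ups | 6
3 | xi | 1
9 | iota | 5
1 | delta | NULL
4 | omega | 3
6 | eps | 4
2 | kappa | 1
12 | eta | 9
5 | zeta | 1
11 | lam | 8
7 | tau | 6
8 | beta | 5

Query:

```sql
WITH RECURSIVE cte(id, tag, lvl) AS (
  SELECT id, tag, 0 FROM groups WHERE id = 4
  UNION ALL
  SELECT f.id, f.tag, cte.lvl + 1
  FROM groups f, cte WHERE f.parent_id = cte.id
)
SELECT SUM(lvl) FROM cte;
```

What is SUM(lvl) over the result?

5

Base: id=4 (omega) at lvl 0.
Iteration 1: rows with parent_id in {4} -> eps (id 6, lvl 1).
Iteration 2: rows with parent_id in {6} -> tau (id 7, lvl 2), ups (id 10, lvl 2).
Iteration 3: no rows with parent_id in {7,10}; recursion stops.
SUM(lvl) = 0 + 1 + 2 + 2 = 5.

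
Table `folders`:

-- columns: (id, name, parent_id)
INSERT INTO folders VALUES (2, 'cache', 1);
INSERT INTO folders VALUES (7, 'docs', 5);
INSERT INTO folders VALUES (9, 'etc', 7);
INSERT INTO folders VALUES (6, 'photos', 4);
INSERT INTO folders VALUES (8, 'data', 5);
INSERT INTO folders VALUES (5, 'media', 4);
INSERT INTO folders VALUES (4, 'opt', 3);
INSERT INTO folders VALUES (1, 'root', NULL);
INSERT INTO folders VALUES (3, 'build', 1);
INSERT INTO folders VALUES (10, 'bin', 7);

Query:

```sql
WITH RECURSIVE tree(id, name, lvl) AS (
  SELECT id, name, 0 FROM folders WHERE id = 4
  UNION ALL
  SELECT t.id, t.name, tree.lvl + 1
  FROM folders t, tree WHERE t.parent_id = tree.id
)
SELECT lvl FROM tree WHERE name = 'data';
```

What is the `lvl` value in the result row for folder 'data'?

2

Base: id=4 (opt) at lvl 0.
Iteration 1: rows with parent_id in {4} -> media (id 5, lvl 1), photos (id 6, lvl 1).
Iteration 2: rows with parent_id in {5,6} -> docs (id 7, lvl 2), data (id 8, lvl 2).
Iteration 3: rows with parent_id in {7,8} -> etc (id 9, lvl 3), bin (id 10, lvl 3).
Iteration 4: no rows with parent_id in {9,10}; recursion stops.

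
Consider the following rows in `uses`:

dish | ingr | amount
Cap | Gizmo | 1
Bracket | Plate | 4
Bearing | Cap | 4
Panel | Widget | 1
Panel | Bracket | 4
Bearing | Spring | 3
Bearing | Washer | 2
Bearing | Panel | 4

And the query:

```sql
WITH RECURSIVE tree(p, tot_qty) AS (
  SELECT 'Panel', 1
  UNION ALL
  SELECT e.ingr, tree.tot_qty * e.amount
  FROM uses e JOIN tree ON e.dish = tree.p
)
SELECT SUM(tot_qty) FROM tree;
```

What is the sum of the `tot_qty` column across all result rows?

22

Base: (Panel, tot_qty=1).
Iteration 1: components of {Panel} -> Bracket = 1*4 = 4, Widget = 1*1 = 1.
Iteration 2: components of {Bracket,Widget} -> Plate = 4*4 = 16.
Iteration 3: no further components; recursion stops.
SUM(tot_qty) = 1 + 4 + 1 + 16 = 22.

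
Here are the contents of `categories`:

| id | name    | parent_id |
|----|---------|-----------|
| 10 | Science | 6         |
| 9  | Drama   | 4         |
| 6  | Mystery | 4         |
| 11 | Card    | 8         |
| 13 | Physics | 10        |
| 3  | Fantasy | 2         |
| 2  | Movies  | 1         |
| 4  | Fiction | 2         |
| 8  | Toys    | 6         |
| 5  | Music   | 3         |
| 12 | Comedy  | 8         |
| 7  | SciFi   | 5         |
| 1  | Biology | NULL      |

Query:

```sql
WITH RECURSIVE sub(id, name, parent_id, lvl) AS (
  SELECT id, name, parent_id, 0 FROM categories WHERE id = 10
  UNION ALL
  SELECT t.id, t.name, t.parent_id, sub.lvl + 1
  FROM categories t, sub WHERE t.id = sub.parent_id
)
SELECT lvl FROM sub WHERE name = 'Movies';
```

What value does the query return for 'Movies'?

Base: id=10 (Science), parent_id=6, lvl 0.
Iteration 1: join on id=6 -> Mystery (id 6, parent_id=4, lvl 1).
Iteration 2: join on id=4 -> Fiction (id 4, parent_id=2, lvl 2).
Iteration 3: join on id=2 -> Movies (id 2, parent_id=1, lvl 3).
Iteration 4: join on id=1 -> Biology (id 1, parent_id=NULL, lvl 4).
Iteration 5: parent_id is NULL; no match; recursion stops.

3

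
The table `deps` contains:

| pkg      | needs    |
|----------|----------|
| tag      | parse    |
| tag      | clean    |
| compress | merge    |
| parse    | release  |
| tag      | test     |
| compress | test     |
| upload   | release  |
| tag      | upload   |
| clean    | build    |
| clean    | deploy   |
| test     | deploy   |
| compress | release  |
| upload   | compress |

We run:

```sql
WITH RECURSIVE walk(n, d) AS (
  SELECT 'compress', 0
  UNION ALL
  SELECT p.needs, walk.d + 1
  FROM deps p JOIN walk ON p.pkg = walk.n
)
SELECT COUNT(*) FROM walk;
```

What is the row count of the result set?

5

Base: (compress, d=0).
Iteration 1: edges from {compress} -> (merge, d=1), (release, d=1), (test, d=1).
Iteration 2: edges from {merge,release,test} -> (deploy, d=2).
Iteration 3: no outgoing edges from {deploy}; recursion stops.
Total rows emitted: 5.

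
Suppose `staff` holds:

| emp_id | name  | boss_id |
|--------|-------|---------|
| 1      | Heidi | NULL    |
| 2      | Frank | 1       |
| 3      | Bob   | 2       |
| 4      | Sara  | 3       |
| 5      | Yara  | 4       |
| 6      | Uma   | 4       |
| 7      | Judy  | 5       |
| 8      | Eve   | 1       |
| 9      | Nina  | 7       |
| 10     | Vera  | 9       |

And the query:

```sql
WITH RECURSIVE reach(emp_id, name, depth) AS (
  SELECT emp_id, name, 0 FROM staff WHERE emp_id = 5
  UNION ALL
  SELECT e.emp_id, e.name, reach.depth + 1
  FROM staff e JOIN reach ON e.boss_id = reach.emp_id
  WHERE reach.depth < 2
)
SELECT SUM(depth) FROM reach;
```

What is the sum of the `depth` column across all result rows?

Base: emp_id=5 (Yara) at depth 0.
Iteration 1: rows with boss_id in {5} -> Judy (id 7, depth 1).
Iteration 2: rows with boss_id in {7} -> Nina (id 9, depth 2).
Iteration 3: depth < 2 fails for all current rows; recursion stops.
SUM(depth) = 0 + 1 + 2 = 3.

3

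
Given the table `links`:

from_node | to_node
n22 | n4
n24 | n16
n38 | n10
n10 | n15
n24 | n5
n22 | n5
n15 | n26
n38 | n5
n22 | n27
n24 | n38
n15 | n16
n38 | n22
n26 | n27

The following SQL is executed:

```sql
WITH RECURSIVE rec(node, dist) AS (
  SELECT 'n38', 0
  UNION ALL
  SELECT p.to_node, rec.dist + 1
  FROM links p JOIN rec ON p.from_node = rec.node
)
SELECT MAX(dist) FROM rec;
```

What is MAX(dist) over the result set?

4

Base: (n38, dist=0).
Iteration 1: edges from {n38} -> (n10, dist=1), (n22, dist=1), (n5, dist=1).
Iteration 2: edges from {n10,n22,n5} -> (n15, dist=2), (n27, dist=2), (n4, dist=2), (n5, dist=2).
Iteration 3: edges from {n15,n27,n4,n5} -> (n16, dist=3), (n26, dist=3).
Iteration 4: edges from {n16,n26} -> (n27, dist=4).
Iteration 5: no outgoing edges from {n27}; recursion stops.
dist values: 0, 1, 1, 1, 2, 2, 2, 2, 3, 3, 4; the maximum is 4.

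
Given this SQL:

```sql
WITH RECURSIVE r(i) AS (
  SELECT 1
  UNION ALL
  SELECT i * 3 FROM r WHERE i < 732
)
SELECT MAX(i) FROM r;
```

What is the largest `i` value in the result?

2187

Base: i=1.
Iteration 1: 1 < 732 holds -> i = 1 * 3 = 3.
Iteration 2: 3 < 732 holds -> i = 3 * 3 = 9.
Iteration 3: 9 < 732 holds -> i = 9 * 3 = 27.
Iteration 4: 27 < 732 holds -> i = 27 * 3 = 81.
Iteration 5: 81 < 732 holds -> i = 81 * 3 = 243.
Iteration 6: 243 < 732 holds -> i = 243 * 3 = 729.
Iteration 7: 729 < 732 holds -> i = 729 * 3 = 2187.
Iteration 8: 2187 < 732 fails; recursion stops.
i values: 1, 3, 9, 27, 81, 243, 729, 2187; the maximum is 2187.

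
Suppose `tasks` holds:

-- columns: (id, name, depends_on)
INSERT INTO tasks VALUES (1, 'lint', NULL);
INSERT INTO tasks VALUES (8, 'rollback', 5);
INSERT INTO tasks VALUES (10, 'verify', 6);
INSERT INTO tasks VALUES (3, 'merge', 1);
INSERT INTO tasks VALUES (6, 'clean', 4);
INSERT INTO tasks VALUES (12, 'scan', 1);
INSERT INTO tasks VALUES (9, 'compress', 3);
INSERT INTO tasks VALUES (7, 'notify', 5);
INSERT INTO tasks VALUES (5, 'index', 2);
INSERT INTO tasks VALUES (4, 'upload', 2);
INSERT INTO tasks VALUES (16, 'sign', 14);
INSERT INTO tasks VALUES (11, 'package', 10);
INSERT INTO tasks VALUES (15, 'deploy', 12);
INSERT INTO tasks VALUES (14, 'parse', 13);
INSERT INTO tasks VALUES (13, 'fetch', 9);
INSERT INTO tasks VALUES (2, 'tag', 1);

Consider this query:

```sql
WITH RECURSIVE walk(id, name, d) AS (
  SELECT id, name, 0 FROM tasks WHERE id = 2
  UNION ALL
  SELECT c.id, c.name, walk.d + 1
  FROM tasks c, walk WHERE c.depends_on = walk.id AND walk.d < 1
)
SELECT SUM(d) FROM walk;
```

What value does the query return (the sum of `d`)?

Base: id=2 (tag) at d 0.
Iteration 1: rows with depends_on in {2} -> upload (id 4, d 1), index (id 5, d 1).
Iteration 2: d < 1 fails for all current rows; recursion stops.
SUM(d) = 0 + 1 + 1 = 2.

2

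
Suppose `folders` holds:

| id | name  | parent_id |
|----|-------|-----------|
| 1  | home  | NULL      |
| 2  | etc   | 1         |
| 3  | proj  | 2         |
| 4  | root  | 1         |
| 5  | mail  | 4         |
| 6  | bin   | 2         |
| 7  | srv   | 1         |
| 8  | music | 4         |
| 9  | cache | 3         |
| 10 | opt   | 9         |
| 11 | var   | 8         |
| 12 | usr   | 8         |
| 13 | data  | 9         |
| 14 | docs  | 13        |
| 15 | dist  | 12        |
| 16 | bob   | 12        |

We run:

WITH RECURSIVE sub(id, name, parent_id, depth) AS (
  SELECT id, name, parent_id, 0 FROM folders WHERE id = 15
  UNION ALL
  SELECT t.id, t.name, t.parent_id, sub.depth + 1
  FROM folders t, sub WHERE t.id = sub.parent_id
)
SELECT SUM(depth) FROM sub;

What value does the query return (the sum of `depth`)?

10

Base: id=15 (dist), parent_id=12, depth 0.
Iteration 1: join on id=12 -> usr (id 12, parent_id=8, depth 1).
Iteration 2: join on id=8 -> music (id 8, parent_id=4, depth 2).
Iteration 3: join on id=4 -> root (id 4, parent_id=1, depth 3).
Iteration 4: join on id=1 -> home (id 1, parent_id=NULL, depth 4).
Iteration 5: parent_id is NULL; no match; recursion stops.
SUM(depth) = 0 + 1 + 2 + 3 + 4 = 10.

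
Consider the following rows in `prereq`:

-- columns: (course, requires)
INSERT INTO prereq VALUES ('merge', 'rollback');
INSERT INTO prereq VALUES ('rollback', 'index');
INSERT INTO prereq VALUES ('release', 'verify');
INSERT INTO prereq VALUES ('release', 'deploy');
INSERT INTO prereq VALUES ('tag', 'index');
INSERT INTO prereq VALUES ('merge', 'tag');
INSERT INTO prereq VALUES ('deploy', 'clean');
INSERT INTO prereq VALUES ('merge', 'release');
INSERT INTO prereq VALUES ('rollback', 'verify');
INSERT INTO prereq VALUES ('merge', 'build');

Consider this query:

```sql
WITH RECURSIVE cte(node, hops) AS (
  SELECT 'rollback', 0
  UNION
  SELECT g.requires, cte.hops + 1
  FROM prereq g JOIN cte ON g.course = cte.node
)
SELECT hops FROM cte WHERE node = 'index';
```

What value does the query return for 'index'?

1

Base: (rollback, hops=0).
Iteration 1: edges from {rollback} -> (index, hops=1), (verify, hops=1).
Iteration 2: no outgoing edges from {index,verify}; recursion stops.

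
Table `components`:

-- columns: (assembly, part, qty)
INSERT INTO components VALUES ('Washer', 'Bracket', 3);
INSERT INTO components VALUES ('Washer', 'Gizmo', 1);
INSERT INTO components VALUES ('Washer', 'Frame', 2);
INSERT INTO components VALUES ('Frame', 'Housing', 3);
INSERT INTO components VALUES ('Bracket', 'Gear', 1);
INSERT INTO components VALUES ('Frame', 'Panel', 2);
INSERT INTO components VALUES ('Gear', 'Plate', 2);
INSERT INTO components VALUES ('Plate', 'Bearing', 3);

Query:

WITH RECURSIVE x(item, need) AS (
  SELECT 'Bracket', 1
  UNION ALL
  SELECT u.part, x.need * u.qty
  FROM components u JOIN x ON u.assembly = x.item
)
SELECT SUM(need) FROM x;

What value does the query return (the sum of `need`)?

Base: (Bracket, need=1).
Iteration 1: components of {Bracket} -> Gear = 1*1 = 1.
Iteration 2: components of {Gear} -> Plate = 1*2 = 2.
Iteration 3: components of {Plate} -> Bearing = 2*3 = 6.
Iteration 4: no further components; recursion stops.
SUM(need) = 1 + 1 + 2 + 6 = 10.

10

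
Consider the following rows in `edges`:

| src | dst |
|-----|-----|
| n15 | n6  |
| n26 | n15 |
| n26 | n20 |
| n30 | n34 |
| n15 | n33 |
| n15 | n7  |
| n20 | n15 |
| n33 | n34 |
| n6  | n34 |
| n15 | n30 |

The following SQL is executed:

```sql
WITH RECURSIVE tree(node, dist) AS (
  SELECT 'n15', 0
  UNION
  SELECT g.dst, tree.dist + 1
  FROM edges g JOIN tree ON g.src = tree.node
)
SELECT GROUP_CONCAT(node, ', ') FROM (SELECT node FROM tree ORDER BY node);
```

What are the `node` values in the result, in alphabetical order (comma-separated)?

n15, n30, n33, n34, n6, n7

Base: (n15, dist=0).
Iteration 1: edges from {n15} -> (n30, dist=1), (n33, dist=1), (n6, dist=1), (n7, dist=1).
Iteration 2: edges from {n30,n33,n6,n7} -> (n34, dist=2). [UNION drops 2 duplicate row(s)]
Iteration 3: no outgoing edges from {n34}; recursion stops.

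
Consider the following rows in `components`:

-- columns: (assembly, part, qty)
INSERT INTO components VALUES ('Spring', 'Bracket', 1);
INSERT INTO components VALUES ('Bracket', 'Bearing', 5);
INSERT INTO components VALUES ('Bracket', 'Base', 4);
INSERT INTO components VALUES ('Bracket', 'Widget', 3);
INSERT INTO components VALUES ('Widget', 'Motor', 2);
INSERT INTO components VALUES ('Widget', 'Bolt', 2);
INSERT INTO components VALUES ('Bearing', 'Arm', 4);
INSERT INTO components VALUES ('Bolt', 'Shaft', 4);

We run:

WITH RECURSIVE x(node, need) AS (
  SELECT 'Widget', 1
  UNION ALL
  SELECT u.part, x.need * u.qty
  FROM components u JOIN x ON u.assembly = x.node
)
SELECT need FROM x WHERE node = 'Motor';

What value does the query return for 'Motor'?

Base: (Widget, need=1).
Iteration 1: components of {Widget} -> Bolt = 1*2 = 2, Motor = 1*2 = 2.
Iteration 2: components of {Bolt,Motor} -> Shaft = 2*4 = 8.
Iteration 3: no further components; recursion stops.

2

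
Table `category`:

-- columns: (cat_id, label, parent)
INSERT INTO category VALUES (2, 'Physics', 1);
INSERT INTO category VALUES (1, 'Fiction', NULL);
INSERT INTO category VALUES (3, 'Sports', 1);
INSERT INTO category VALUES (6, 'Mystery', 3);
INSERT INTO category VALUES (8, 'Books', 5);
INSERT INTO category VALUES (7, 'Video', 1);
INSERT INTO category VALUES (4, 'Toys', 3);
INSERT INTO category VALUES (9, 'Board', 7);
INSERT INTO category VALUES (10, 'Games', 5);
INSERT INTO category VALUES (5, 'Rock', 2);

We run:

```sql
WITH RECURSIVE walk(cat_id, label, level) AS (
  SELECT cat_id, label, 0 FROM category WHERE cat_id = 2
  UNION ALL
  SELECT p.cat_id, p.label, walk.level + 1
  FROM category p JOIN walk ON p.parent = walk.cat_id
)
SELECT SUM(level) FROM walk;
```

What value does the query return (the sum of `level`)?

5

Base: cat_id=2 (Physics) at level 0.
Iteration 1: rows with parent in {2} -> Rock (id 5, level 1).
Iteration 2: rows with parent in {5} -> Books (id 8, level 2), Games (id 10, level 2).
Iteration 3: no rows with parent in {8,10}; recursion stops.
SUM(level) = 0 + 1 + 2 + 2 = 5.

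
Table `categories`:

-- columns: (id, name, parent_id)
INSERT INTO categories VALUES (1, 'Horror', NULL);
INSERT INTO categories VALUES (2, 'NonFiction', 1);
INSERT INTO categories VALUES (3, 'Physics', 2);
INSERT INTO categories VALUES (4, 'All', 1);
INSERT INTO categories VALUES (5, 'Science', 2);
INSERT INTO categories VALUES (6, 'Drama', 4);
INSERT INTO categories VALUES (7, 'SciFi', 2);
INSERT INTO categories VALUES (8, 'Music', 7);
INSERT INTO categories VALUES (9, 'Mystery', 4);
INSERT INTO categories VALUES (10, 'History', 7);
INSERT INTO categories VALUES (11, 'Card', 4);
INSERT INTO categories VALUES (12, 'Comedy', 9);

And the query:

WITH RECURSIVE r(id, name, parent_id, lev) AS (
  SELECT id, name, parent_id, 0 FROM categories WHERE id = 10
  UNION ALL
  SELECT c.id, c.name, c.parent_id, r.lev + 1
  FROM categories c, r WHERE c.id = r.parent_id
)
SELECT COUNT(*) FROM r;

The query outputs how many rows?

4

Base: id=10 (History), parent_id=7, lev 0.
Iteration 1: join on id=7 -> SciFi (id 7, parent_id=2, lev 1).
Iteration 2: join on id=2 -> NonFiction (id 2, parent_id=1, lev 2).
Iteration 3: join on id=1 -> Horror (id 1, parent_id=NULL, lev 3).
Iteration 4: parent_id is NULL; no match; recursion stops.
Total rows emitted: 4.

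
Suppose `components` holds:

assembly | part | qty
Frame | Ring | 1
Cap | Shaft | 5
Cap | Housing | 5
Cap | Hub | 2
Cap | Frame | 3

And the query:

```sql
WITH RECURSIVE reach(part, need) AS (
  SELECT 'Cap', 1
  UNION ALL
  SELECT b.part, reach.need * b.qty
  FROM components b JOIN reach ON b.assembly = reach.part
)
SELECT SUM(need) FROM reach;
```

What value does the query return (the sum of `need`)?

19

Base: (Cap, need=1).
Iteration 1: components of {Cap} -> Frame = 1*3 = 3, Housing = 1*5 = 5, Hub = 1*2 = 2, Shaft = 1*5 = 5.
Iteration 2: components of {Frame,Housing,Hub,Shaft} -> Ring = 3*1 = 3.
Iteration 3: no further components; recursion stops.
SUM(need) = 1 + 5 + 3 + 2 + 5 + 3 = 19.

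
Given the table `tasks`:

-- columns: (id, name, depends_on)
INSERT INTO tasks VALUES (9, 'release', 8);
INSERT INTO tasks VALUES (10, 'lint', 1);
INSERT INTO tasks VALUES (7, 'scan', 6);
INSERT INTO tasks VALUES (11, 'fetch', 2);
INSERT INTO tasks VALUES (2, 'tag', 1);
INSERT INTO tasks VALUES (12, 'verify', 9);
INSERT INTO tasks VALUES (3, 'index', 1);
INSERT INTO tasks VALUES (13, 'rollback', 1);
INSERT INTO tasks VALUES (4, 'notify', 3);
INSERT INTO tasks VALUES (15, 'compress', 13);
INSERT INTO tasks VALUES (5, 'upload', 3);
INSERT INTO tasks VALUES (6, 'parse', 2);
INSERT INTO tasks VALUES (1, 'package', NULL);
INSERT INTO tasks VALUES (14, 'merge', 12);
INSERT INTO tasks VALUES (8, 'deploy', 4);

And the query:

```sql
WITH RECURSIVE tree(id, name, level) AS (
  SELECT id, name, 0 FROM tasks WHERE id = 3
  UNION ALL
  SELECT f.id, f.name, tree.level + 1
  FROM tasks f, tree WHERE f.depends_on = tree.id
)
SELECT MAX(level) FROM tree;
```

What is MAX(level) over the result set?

Base: id=3 (index) at level 0.
Iteration 1: rows with depends_on in {3} -> notify (id 4, level 1), upload (id 5, level 1).
Iteration 2: rows with depends_on in {4,5} -> deploy (id 8, level 2).
Iteration 3: rows with depends_on in {8} -> release (id 9, level 3).
Iteration 4: rows with depends_on in {9} -> verify (id 12, level 4).
Iteration 5: rows with depends_on in {12} -> merge (id 14, level 5).
Iteration 6: no rows with depends_on in {14}; recursion stops.
level values: 0, 1, 1, 2, 3, 4, 5; the maximum is 5.

5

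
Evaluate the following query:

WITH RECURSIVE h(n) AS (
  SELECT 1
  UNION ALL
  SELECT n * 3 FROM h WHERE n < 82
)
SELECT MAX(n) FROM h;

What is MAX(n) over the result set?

243

Base: n=1.
Iteration 1: 1 < 82 holds -> n = 1 * 3 = 3.
Iteration 2: 3 < 82 holds -> n = 3 * 3 = 9.
Iteration 3: 9 < 82 holds -> n = 9 * 3 = 27.
Iteration 4: 27 < 82 holds -> n = 27 * 3 = 81.
Iteration 5: 81 < 82 holds -> n = 81 * 3 = 243.
Iteration 6: 243 < 82 fails; recursion stops.
n values: 1, 3, 9, 27, 81, 243; the maximum is 243.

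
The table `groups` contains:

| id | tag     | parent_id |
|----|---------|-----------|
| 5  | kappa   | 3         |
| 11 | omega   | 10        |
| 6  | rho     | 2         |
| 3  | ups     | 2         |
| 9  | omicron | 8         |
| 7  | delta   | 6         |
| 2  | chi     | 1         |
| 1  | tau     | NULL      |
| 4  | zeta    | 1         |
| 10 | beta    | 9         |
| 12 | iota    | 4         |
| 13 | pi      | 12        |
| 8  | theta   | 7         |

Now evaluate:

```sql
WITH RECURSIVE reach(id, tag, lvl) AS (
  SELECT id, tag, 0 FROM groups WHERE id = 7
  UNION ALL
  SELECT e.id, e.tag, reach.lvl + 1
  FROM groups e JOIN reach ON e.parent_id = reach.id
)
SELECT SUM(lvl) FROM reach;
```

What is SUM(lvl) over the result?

Base: id=7 (delta) at lvl 0.
Iteration 1: rows with parent_id in {7} -> theta (id 8, lvl 1).
Iteration 2: rows with parent_id in {8} -> omicron (id 9, lvl 2).
Iteration 3: rows with parent_id in {9} -> beta (id 10, lvl 3).
Iteration 4: rows with parent_id in {10} -> omega (id 11, lvl 4).
Iteration 5: no rows with parent_id in {11}; recursion stops.
SUM(lvl) = 0 + 1 + 2 + 3 + 4 = 10.

10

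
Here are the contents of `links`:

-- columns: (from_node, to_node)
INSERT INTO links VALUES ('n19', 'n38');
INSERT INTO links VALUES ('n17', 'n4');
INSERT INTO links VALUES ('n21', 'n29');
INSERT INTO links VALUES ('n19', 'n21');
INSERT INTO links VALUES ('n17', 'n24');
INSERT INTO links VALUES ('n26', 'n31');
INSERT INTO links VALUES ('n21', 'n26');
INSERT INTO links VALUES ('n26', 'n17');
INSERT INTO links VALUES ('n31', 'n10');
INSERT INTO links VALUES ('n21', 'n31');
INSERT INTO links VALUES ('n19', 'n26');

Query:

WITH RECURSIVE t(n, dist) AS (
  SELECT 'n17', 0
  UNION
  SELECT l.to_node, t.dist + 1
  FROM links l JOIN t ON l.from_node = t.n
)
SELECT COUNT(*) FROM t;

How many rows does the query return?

Base: (n17, dist=0).
Iteration 1: edges from {n17} -> (n24, dist=1), (n4, dist=1).
Iteration 2: no outgoing edges from {n24,n4}; recursion stops.
Total rows emitted: 3.

3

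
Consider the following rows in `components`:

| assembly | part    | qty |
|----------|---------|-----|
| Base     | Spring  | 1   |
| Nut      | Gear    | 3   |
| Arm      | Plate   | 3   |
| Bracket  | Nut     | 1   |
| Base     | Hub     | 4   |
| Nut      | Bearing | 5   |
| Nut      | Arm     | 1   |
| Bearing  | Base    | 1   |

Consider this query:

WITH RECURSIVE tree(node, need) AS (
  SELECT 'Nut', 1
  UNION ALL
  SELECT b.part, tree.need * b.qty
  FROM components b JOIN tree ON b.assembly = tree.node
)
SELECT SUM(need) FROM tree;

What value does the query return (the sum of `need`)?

Base: (Nut, need=1).
Iteration 1: components of {Nut} -> Arm = 1*1 = 1, Bearing = 1*5 = 5, Gear = 1*3 = 3.
Iteration 2: components of {Arm,Bearing,Gear} -> Base = 5*1 = 5, Plate = 1*3 = 3.
Iteration 3: components of {Base,Plate} -> Hub = 5*4 = 20, Spring = 5*1 = 5.
Iteration 4: no further components; recursion stops.
SUM(need) = 1 + 1 + 5 + 3 + 3 + 5 + 5 + 20 = 43.

43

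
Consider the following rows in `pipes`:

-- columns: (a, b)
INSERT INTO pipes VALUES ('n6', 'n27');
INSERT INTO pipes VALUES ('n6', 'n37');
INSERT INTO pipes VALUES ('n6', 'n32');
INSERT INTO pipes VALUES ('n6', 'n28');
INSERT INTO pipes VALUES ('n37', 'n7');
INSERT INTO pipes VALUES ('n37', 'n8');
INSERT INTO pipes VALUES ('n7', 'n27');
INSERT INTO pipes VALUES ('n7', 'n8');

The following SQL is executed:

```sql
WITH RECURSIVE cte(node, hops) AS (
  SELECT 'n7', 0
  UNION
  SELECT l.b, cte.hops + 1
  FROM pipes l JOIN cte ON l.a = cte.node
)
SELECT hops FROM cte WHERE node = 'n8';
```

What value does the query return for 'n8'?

Base: (n7, hops=0).
Iteration 1: edges from {n7} -> (n27, hops=1), (n8, hops=1).
Iteration 2: no outgoing edges from {n27,n8}; recursion stops.

1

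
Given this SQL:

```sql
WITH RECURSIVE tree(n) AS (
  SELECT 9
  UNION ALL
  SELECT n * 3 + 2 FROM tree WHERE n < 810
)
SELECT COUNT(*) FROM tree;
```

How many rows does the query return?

6

Base: n=9.
Iteration 1: 9 < 810 holds -> n = 9 * 3 + 2 = 29.
Iteration 2: 29 < 810 holds -> n = 29 * 3 + 2 = 89.
Iteration 3: 89 < 810 holds -> n = 89 * 3 + 2 = 269.
Iteration 4: 269 < 810 holds -> n = 269 * 3 + 2 = 809.
Iteration 5: 809 < 810 holds -> n = 809 * 3 + 2 = 2429.
Iteration 6: 2429 < 810 fails; recursion stops.
Total rows emitted: 6.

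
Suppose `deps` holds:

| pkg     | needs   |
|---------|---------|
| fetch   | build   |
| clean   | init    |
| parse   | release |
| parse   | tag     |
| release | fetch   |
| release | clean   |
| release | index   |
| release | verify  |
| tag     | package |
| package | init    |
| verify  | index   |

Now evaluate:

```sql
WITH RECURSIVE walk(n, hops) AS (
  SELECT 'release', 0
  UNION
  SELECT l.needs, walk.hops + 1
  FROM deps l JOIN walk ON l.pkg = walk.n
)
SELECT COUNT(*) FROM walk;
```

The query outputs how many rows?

Base: (release, hops=0).
Iteration 1: edges from {release} -> (clean, hops=1), (fetch, hops=1), (index, hops=1), (verify, hops=1).
Iteration 2: edges from {clean,fetch,index,verify} -> (build, hops=2), (index, hops=2), (init, hops=2).
Iteration 3: no outgoing edges from {build,index,init}; recursion stops.
Total rows emitted: 8.

8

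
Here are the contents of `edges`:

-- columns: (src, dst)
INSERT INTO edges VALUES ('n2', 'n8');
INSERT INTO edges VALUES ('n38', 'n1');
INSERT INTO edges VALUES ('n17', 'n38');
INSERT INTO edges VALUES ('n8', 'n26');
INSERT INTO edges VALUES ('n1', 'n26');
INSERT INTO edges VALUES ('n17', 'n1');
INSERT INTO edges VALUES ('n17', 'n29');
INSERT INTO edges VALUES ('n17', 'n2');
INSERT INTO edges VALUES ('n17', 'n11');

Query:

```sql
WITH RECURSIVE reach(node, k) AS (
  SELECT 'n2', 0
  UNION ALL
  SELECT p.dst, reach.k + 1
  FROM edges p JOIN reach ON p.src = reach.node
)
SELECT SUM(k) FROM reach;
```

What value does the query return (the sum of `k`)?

3

Base: (n2, k=0).
Iteration 1: edges from {n2} -> (n8, k=1).
Iteration 2: edges from {n8} -> (n26, k=2).
Iteration 3: no outgoing edges from {n26}; recursion stops.
SUM(k) = 0 + 1 + 2 = 3.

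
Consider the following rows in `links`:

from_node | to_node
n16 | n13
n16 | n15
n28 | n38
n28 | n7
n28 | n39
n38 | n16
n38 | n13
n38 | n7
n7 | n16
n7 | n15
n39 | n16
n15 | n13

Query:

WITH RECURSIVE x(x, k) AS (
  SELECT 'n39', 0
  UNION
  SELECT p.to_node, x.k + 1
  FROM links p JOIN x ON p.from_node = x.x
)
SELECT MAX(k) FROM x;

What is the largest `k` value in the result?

Base: (n39, k=0).
Iteration 1: edges from {n39} -> (n16, k=1).
Iteration 2: edges from {n16} -> (n13, k=2), (n15, k=2).
Iteration 3: edges from {n13,n15} -> (n13, k=3).
Iteration 4: no outgoing edges from {n13}; recursion stops.
k values: 0, 1, 2, 2, 3; the maximum is 3.

3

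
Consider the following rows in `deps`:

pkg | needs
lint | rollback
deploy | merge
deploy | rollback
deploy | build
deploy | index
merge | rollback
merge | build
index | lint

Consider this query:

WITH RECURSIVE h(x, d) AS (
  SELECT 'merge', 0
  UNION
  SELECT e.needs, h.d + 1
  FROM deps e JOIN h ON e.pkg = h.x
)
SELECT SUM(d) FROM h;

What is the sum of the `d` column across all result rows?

Base: (merge, d=0).
Iteration 1: edges from {merge} -> (build, d=1), (rollback, d=1).
Iteration 2: no outgoing edges from {build,rollback}; recursion stops.
SUM(d) = 0 + 1 + 1 = 2.

2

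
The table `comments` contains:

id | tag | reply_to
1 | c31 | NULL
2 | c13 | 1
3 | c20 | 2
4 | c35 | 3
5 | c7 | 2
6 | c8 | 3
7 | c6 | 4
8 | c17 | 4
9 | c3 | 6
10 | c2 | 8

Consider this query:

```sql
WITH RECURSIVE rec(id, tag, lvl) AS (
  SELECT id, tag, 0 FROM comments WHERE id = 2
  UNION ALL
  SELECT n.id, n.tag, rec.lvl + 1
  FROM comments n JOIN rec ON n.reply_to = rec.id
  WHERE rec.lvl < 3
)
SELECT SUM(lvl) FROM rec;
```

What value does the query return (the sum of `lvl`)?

Base: id=2 (c13) at lvl 0.
Iteration 1: rows with reply_to in {2} -> c20 (id 3, lvl 1), c7 (id 5, lvl 1).
Iteration 2: rows with reply_to in {3,5} -> c35 (id 4, lvl 2), c8 (id 6, lvl 2).
Iteration 3: rows with reply_to in {4,6} -> c6 (id 7, lvl 3), c17 (id 8, lvl 3), c3 (id 9, lvl 3).
Iteration 4: lvl < 3 fails for all current rows; recursion stops.
SUM(lvl) = 0 + 1 + 1 + 2 + 2 + 3 + 3 + 3 = 15.

15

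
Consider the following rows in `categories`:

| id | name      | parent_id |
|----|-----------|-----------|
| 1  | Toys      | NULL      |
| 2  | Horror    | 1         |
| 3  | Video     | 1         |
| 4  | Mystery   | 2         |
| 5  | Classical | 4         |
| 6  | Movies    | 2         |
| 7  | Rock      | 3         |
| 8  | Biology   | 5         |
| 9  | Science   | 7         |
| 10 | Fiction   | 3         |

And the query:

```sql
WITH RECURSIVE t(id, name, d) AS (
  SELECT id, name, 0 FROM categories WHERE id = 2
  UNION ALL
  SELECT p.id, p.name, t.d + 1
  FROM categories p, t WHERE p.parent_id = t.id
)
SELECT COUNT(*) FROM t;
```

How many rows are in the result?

Base: id=2 (Horror) at d 0.
Iteration 1: rows with parent_id in {2} -> Mystery (id 4, d 1), Movies (id 6, d 1).
Iteration 2: rows with parent_id in {4,6} -> Classical (id 5, d 2).
Iteration 3: rows with parent_id in {5} -> Biology (id 8, d 3).
Iteration 4: no rows with parent_id in {8}; recursion stops.
Total rows emitted: 5.

5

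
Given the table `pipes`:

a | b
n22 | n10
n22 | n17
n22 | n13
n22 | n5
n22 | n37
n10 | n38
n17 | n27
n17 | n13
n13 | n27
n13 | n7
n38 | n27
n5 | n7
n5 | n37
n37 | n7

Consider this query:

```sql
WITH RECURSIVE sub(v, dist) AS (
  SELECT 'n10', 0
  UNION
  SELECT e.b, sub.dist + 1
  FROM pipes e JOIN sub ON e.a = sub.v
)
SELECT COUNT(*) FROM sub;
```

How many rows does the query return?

3

Base: (n10, dist=0).
Iteration 1: edges from {n10} -> (n38, dist=1).
Iteration 2: edges from {n38} -> (n27, dist=2).
Iteration 3: no outgoing edges from {n27}; recursion stops.
Total rows emitted: 3.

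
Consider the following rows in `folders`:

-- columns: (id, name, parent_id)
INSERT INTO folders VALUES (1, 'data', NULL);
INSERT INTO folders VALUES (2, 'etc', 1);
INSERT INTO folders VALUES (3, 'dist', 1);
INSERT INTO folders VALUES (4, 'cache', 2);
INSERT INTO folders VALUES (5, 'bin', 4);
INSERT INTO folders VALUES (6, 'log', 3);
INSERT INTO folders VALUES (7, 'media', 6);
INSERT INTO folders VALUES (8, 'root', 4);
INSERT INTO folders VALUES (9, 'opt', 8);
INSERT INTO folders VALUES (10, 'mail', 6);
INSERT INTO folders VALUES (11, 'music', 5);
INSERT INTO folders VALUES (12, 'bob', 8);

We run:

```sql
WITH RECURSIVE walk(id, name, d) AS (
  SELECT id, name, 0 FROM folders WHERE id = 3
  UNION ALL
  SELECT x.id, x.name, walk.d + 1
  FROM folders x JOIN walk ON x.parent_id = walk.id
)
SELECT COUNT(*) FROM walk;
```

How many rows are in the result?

4

Base: id=3 (dist) at d 0.
Iteration 1: rows with parent_id in {3} -> log (id 6, d 1).
Iteration 2: rows with parent_id in {6} -> media (id 7, d 2), mail (id 10, d 2).
Iteration 3: no rows with parent_id in {7,10}; recursion stops.
Total rows emitted: 4.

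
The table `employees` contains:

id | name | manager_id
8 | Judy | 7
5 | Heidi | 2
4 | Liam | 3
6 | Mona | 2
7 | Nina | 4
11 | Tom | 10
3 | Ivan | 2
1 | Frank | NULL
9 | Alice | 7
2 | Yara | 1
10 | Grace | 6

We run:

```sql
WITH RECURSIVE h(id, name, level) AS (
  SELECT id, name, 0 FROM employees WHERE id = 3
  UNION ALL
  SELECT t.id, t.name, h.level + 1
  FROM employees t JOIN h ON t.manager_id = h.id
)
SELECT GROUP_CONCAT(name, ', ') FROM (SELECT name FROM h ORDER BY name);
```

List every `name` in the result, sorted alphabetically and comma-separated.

Alice, Ivan, Judy, Liam, Nina

Base: id=3 (Ivan) at level 0.
Iteration 1: rows with manager_id in {3} -> Liam (id 4, level 1).
Iteration 2: rows with manager_id in {4} -> Nina (id 7, level 2).
Iteration 3: rows with manager_id in {7} -> Judy (id 8, level 3), Alice (id 9, level 3).
Iteration 4: no rows with manager_id in {8,9}; recursion stops.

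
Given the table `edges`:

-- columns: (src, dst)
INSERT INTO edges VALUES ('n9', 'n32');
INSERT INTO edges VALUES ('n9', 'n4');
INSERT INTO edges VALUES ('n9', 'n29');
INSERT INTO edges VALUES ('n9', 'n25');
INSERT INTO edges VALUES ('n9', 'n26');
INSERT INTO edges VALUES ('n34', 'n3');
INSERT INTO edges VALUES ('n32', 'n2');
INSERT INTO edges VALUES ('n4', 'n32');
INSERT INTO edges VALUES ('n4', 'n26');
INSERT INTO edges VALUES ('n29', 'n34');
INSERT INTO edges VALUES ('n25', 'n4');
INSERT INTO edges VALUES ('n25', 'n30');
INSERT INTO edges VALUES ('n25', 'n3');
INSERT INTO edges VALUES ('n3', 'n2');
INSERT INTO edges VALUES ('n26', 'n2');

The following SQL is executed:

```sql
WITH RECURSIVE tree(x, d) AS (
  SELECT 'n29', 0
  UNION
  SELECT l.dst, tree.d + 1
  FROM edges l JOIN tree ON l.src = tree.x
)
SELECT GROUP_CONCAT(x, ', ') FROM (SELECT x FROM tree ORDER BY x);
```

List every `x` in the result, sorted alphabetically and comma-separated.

n2, n29, n3, n34

Base: (n29, d=0).
Iteration 1: edges from {n29} -> (n34, d=1).
Iteration 2: edges from {n34} -> (n3, d=2).
Iteration 3: edges from {n3} -> (n2, d=3).
Iteration 4: no outgoing edges from {n2}; recursion stops.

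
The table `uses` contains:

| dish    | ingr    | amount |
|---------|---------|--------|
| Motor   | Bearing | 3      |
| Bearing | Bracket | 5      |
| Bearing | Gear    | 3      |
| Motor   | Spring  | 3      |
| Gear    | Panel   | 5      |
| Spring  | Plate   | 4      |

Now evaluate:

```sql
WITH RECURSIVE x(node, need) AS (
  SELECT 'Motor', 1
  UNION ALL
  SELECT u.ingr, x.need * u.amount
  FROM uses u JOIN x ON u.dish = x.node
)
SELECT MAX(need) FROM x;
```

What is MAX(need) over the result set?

45

Base: (Motor, need=1).
Iteration 1: components of {Motor} -> Bearing = 1*3 = 3, Spring = 1*3 = 3.
Iteration 2: components of {Bearing,Spring} -> Bracket = 3*5 = 15, Gear = 3*3 = 9, Plate = 3*4 = 12.
Iteration 3: components of {Bracket,Gear,Plate} -> Panel = 9*5 = 45.
Iteration 4: no further components; recursion stops.
need values: 1, 3, 3, 15, 9, 12, 45; the maximum is 45.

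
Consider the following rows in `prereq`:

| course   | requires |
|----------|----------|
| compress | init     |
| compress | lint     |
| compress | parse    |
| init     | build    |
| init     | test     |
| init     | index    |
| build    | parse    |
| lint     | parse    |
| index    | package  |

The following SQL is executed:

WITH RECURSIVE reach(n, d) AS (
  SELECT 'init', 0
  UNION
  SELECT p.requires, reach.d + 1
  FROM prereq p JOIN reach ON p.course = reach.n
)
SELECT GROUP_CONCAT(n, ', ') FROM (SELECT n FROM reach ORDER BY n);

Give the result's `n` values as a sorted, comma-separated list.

Base: (init, d=0).
Iteration 1: edges from {init} -> (build, d=1), (index, d=1), (test, d=1).
Iteration 2: edges from {build,index,test} -> (package, d=2), (parse, d=2).
Iteration 3: no outgoing edges from {package,parse}; recursion stops.

build, index, init, package, parse, test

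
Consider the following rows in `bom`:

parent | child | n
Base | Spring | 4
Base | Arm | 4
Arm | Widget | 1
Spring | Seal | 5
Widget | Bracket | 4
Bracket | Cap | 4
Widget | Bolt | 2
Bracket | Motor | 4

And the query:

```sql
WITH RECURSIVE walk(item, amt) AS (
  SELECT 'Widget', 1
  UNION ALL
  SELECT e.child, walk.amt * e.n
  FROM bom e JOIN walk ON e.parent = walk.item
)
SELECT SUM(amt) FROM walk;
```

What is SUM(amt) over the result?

Base: (Widget, amt=1).
Iteration 1: components of {Widget} -> Bolt = 1*2 = 2, Bracket = 1*4 = 4.
Iteration 2: components of {Bolt,Bracket} -> Cap = 4*4 = 16, Motor = 4*4 = 16.
Iteration 3: no further components; recursion stops.
SUM(amt) = 1 + 4 + 2 + 16 + 16 = 39.

39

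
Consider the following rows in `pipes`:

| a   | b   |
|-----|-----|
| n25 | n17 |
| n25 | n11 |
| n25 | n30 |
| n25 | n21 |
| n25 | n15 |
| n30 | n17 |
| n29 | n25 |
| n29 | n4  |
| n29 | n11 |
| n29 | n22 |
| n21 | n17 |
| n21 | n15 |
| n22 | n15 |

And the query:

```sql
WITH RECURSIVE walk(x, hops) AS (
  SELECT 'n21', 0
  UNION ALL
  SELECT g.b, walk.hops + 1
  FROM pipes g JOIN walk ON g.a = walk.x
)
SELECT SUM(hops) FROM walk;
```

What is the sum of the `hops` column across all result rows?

2

Base: (n21, hops=0).
Iteration 1: edges from {n21} -> (n15, hops=1), (n17, hops=1).
Iteration 2: no outgoing edges from {n15,n17}; recursion stops.
SUM(hops) = 0 + 1 + 1 = 2.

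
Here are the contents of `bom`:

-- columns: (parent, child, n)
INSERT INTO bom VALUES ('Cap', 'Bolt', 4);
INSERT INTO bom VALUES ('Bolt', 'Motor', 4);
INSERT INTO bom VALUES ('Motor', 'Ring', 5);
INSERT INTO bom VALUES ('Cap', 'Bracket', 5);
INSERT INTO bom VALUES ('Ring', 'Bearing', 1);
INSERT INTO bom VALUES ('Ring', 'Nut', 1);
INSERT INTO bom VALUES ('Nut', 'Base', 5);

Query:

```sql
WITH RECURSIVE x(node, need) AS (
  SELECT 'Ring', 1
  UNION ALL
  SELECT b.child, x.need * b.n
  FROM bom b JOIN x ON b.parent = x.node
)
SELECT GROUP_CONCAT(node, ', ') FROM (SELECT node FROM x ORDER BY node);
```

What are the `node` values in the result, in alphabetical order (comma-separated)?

Base, Bearing, Nut, Ring

Base: (Ring, need=1).
Iteration 1: components of {Ring} -> Bearing = 1*1 = 1, Nut = 1*1 = 1.
Iteration 2: components of {Bearing,Nut} -> Base = 1*5 = 5.
Iteration 3: no further components; recursion stops.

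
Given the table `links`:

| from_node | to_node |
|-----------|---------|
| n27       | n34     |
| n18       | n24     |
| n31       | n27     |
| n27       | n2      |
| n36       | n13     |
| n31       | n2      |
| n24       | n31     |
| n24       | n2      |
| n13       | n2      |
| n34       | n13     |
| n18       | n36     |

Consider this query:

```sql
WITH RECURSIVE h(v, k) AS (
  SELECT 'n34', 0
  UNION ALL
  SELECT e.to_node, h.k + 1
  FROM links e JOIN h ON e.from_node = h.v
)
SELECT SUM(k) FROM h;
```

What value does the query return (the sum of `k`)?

Base: (n34, k=0).
Iteration 1: edges from {n34} -> (n13, k=1).
Iteration 2: edges from {n13} -> (n2, k=2).
Iteration 3: no outgoing edges from {n2}; recursion stops.
SUM(k) = 0 + 1 + 2 = 3.

3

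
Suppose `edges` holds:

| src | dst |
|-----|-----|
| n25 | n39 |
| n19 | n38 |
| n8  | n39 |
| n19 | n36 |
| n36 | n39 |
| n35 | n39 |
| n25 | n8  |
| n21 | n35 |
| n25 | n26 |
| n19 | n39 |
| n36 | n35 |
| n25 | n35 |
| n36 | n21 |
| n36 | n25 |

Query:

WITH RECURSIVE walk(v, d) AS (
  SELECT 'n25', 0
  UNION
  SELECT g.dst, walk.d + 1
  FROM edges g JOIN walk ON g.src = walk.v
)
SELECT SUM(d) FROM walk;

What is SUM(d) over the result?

6

Base: (n25, d=0).
Iteration 1: edges from {n25} -> (n26, d=1), (n35, d=1), (n39, d=1), (n8, d=1).
Iteration 2: edges from {n26,n35,n39,n8} -> (n39, d=2). [UNION drops 1 duplicate row(s)]
Iteration 3: no outgoing edges from {n39}; recursion stops.
SUM(d) = 0 + 1 + 1 + 1 + 1 + 2 = 6.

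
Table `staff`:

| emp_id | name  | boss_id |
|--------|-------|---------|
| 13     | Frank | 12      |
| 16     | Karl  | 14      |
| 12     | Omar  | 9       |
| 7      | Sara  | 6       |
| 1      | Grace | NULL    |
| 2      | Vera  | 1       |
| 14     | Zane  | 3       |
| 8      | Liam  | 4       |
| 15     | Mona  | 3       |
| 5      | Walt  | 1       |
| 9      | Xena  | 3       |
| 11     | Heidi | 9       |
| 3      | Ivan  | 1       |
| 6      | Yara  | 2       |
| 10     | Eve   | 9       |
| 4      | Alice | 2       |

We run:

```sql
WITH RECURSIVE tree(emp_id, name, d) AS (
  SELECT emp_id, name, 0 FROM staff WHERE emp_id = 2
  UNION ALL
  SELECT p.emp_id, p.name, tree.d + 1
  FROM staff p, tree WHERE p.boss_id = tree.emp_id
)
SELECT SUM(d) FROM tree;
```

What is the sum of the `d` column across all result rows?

6

Base: emp_id=2 (Vera) at d 0.
Iteration 1: rows with boss_id in {2} -> Alice (id 4, d 1), Yara (id 6, d 1).
Iteration 2: rows with boss_id in {4,6} -> Sara (id 7, d 2), Liam (id 8, d 2).
Iteration 3: no rows with boss_id in {7,8}; recursion stops.
SUM(d) = 0 + 1 + 1 + 2 + 2 = 6.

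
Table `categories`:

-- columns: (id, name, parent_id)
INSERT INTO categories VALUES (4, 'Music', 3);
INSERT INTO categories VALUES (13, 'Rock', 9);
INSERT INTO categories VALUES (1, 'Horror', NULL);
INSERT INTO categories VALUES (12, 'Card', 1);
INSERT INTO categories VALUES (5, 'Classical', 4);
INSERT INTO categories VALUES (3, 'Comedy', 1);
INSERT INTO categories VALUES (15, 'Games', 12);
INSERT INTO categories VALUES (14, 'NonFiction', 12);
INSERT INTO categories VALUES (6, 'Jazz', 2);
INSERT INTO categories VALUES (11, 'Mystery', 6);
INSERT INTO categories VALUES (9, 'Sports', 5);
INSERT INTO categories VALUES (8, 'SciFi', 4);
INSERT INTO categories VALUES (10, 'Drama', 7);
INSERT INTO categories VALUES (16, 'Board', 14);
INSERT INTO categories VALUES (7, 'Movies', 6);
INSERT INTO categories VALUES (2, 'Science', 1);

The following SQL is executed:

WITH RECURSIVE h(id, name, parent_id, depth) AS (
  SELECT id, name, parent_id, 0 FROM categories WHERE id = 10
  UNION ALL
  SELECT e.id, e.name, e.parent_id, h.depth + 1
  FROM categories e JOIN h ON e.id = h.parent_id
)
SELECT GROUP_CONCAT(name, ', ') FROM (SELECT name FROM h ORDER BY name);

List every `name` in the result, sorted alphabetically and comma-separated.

Base: id=10 (Drama), parent_id=7, depth 0.
Iteration 1: join on id=7 -> Movies (id 7, parent_id=6, depth 1).
Iteration 2: join on id=6 -> Jazz (id 6, parent_id=2, depth 2).
Iteration 3: join on id=2 -> Science (id 2, parent_id=1, depth 3).
Iteration 4: join on id=1 -> Horror (id 1, parent_id=NULL, depth 4).
Iteration 5: parent_id is NULL; no match; recursion stops.

Drama, Horror, Jazz, Movies, Science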